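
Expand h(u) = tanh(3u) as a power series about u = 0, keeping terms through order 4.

h(0) = 0
h′(0) = 3
h′′(0) = 0
h′′′(0) = -54
h^(4)(0) = 0

-9*u^3 + 3*u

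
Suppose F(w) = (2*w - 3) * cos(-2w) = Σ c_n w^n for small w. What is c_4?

Distribute the polynomial across the series and collect like powers.
F(0) = -3
F′(0) = 2
F′′(0) = 12
F′′′(0) = -24
F^(4)(0) = -48
Then c_k = F^(k)(0)/k! gives each Taylor coefficient.

-2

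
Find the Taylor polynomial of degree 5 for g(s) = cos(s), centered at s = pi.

[(s - pi)^0] = -1;  [(s - pi)^1] = 0;  [(s - pi)^2] = 1/2;  [(s - pi)^3] = 0;  [(s - pi)^4] = -1/24;  [(s - pi)^5] = 0.

-(s - pi)^4/24 + (s - pi)^2/2 - 1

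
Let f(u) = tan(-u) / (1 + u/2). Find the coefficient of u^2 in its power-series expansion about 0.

1/2

Expand each factor separately, then convolve coefficients.
f(0) = 0
f′(0) = -1
f′′(0) = 1
Dividing each by k! gives the coefficients c_0, ..., c_2.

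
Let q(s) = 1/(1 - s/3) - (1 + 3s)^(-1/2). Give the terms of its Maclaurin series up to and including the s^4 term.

-229507*s^4/10368 + 3661*s^3/432 - 235*s^2/72 + 11*s/6

Add the two expansions coefficient-wise.
q(0) = 0
q′(0) = 11/6
q′′(0) = -235/36
q′′′(0) = 3661/72
q^(4)(0) = -229507/432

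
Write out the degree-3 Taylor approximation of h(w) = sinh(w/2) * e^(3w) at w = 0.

Write out both Maclaurin series and multiply, keeping only the needed powers.

109*w^3/48 + 3*w^2/2 + w/2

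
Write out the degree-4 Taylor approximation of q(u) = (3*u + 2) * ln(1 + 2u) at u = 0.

Shift and add copies of the series according to the polynomial's terms.
q(0) = 0
q′(0) = 4
q′′(0) = 4
q′′′(0) = -4
q^(4)(0) = 0

-2*u^3/3 + 2*u^2 + 4*u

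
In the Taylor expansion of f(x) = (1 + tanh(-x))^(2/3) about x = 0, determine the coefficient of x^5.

Substitute the inner expansion into the outer series and collect powers.
f(0) = 1
f′(0) = -2/3
f′′(0) = -2/9
f′′′(0) = 28/27
f^(4)(0) = 88/81
f^(5)(0) = -1712/243
So c_5 = f^(5)(0)/5! = -214/3645.

-214/3645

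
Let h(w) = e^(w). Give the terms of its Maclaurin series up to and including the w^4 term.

w^4/24 + w^3/6 + w^2/2 + w + 1

[w^0] = 1;  [w^1] = 1;  [w^2] = 1/2;  [w^3] = 1/6;  [w^4] = 1/24.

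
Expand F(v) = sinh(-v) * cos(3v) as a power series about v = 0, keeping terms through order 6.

-79*v^5/30 + 13*v^3/3 - v

Write out both Maclaurin series and multiply, keeping only the needed powers.
[v^0] = 0;  [v^1] = -1;  [v^2] = 0;  [v^3] = 13/3;  [v^4] = 0;  [v^5] = -79/30;  [v^6] = 0.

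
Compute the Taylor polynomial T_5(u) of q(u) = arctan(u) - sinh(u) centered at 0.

23*u^5/120 - u^3/2

Combine the two series term by term.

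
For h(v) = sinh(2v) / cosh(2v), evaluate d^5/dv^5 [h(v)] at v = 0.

Invert the denominator's series and multiply.
From the series, [v^5] h = 64/15; multiply by 5! = 120 to get 512.

512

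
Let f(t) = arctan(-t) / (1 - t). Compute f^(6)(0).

Use 1/(1 - r) = Σ r^k on the denominator, then take the Cauchy product.
From the series, [t^6] f = -13/15; multiply by 6! = 720 to get -624.

-624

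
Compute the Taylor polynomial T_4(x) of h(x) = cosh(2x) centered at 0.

[x^0] = 1;  [x^1] = 0;  [x^2] = 2;  [x^3] = 0;  [x^4] = 2/3.

2*x^4/3 + 2*x^2 + 1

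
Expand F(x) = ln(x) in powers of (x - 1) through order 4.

-(x - 1)^4/4 + (x - 1)^3/3 - (x - 1)^2/2 + (x - 1)

Compute the successive derivatives at the expansion point and divide by k!.
F(1) = 0
F′(1) = 1
F′′(1) = -1
F′′′(1) = 2
F^(4)(1) = -6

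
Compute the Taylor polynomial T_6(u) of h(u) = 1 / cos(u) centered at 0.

61*u^6/720 + 5*u^4/24 + u^2/2 + 1

Divide the numerator series by the denominator series (power-series long division).
[u^0] = 1;  [u^1] = 0;  [u^2] = 1/2;  [u^3] = 0;  [u^4] = 5/24;  [u^5] = 0;  [u^6] = 61/720.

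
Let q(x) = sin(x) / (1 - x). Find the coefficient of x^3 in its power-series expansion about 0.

5/6

Multiply the numerator's expansion by the denominator's geometric series.
q(0) = 0
q′(0) = 1
q′′(0) = 2
q′′′(0) = 5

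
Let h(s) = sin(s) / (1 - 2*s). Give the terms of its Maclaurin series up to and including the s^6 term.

Use 1/(1 - r) = Σ r^k on the denominator, then take the Cauchy product.
h(0) = 0
h′(0) = 1
h′′(0) = 4
h′′′(0) = 23
h^(4)(0) = 184
h^(5)(0) = 1841
h^(6)(0) = 22092

1841*s^6/60 + 1841*s^5/120 + 23*s^4/3 + 23*s^3/6 + 2*s^2 + s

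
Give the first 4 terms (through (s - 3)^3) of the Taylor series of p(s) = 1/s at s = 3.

-(s - 3)^3/81 + (s - 3)^2/27 - (s - 3)/9 + 1/3

p(3) = 1/3
p′(3) = -1/9
p′′(3) = 2/27
p′′′(3) = -2/27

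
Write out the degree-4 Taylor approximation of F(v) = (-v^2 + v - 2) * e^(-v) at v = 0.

Multiply each power in the prefactor through the base expansion.

-3*v^4/4 + 11*v^3/6 - 3*v^2 + 3*v - 2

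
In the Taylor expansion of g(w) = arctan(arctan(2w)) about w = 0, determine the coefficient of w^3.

-16/3

Substitute the inner expansion into the outer series and collect powers.
g(0) = 0
g′(0) = 2
g′′(0) = 0
g′′′(0) = -32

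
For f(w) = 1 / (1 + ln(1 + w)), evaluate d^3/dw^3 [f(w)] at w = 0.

-14

Use the geometric series for the reciprocal, then substitute.
From the series, [w^3] f = -7/3; multiply by 3! = 6 to get -14.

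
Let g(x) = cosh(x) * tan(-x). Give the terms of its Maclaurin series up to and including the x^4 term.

Write out both Maclaurin series and multiply, keeping only the needed powers.
g(0) = 0
g′(0) = -1
g′′(0) = 0
g′′′(0) = -5
g^(4)(0) = 0
Dividing each by k! gives the coefficients c_0, ..., c_4.

-5*x^3/6 - x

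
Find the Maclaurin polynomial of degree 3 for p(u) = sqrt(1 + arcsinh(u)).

-u^3/48 - u^2/8 + u/2 + 1

Plug the Maclaurin series of the inner function into that of the outer and collect terms.
p(0) = 1
p′(0) = 1/2
p′′(0) = -1/4
p′′′(0) = -1/8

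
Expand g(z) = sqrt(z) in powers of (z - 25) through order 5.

7*(z - 25)^5/500000000 - (z - 25)^4/2000000 + (z - 25)^3/50000 - (z - 25)^2/1000 + (z - 25)/10 + 5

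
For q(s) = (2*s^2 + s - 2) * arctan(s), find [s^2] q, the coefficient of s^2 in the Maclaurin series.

1

Shift and add copies of the series according to the polynomial's terms.
So c_2 = q′′(0)/2! = 1.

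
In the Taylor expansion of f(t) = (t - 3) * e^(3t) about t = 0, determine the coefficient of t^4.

-45/8

Distribute the polynomial across the series and collect like powers.
f(0) = -3
f′(0) = -8
f′′(0) = -21
f′′′(0) = -54
f^(4)(0) = -135
So c_4 = f^(4)(0)/4! = -45/8.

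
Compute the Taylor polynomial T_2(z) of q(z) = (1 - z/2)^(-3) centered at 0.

q(0) = 1
q′(0) = 3/2
q′′(0) = 3
The Taylor polynomial is Σ q^(k)(0)/k! · z^k.

3*z^2/2 + 3*z/2 + 1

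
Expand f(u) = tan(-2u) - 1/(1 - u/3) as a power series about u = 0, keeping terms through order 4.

-u^4/81 - 73*u^3/27 - u^2/9 - 7*u/3 - 1

Expand each term separately and add.
[u^0] = -1;  [u^1] = -7/3;  [u^2] = -1/9;  [u^3] = -73/27;  [u^4] = -1/81.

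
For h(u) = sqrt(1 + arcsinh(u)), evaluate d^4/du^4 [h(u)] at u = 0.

1/16

Let u equal the inner series; expand the outer function in u and truncate.
The coefficient of u^4 in the expansion is 1/384, so h^(4)(0) = 4! * (1/384) = 1/16.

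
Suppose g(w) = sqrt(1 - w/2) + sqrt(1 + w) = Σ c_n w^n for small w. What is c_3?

7/128

Combine the two series term by term.
g(0) = 2
g′(0) = 1/4
g′′(0) = -5/16
g′′′(0) = 21/64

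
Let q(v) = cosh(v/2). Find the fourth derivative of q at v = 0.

The coefficient of v^4 in the expansion is 1/384, so q^(4)(0) = 4! * (1/384) = 1/16.

1/16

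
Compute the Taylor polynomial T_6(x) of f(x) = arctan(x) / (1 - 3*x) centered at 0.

Multiply the numerator's expansion by the denominator's geometric series.
f(0) = 0
f′(0) = 1
f′′(0) = 6
f′′′(0) = 52
f^(4)(0) = 624
f^(5)(0) = 9384
f^(6)(0) = 168912
The Taylor polynomial is Σ f^(k)(0)/k! · x^k.

1173*x^6/5 + 391*x^5/5 + 26*x^4 + 26*x^3/3 + 3*x^2 + x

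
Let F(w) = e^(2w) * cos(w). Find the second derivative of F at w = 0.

3

Expand each factor separately, then convolve coefficients.
From the series, [w^2] F = 3/2; multiply by 2! = 2 to get 3.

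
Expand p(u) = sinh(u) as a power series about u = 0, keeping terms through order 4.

u^3/6 + u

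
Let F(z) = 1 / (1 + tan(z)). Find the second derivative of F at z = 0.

Write 1/(1+u) = 1 - u + u^2 - u^3 + ... and substitute the series for u.
From the series, [z^2] F = 1; multiply by 2! = 2 to get 2.

2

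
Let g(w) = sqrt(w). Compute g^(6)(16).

The coefficient of (w - 16)^6 in the expansion is -21/4294967296, so g^(6)(16) = 6! * (-21/4294967296) = -945/268435456.

-945/268435456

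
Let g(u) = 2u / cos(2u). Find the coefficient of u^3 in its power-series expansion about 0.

Write the quotient as an unknown series and match coefficients against numerator = denominator · series.
g(0) = 0
g′(0) = 2
g′′(0) = 0
g′′′(0) = 24
So c_3 = g′′′(0)/3! = 4.

4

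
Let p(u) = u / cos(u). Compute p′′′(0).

3

Divide the numerator series by the denominator series (power-series long division).
The coefficient of u^3 in the expansion is 1/2, so p′′′(0) = 3! * (1/2) = 3.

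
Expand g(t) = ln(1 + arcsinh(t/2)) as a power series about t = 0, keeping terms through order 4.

Compose series: expand the inner function first, then feed it into the outer expansion.
g(0) = 0
g′(0) = 1/2
g′′(0) = -1/4
g′′′(0) = 1/8
g^(4)(0) = -1/8

-t^4/192 + t^3/48 - t^2/8 + t/2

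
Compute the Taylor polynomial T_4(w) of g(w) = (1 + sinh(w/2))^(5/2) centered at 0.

75*w^4/2048 + 35*w^3/384 + 15*w^2/32 + 5*w/4 + 1

Compose series: expand the inner function first, then feed it into the outer expansion.
g(0) = 1
g′(0) = 5/4
g′′(0) = 15/16
g′′′(0) = 35/64
g^(4)(0) = 225/256
Then c_k = g^(k)(0)/k! gives each Taylor coefficient.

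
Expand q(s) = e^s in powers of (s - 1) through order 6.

q(1) = e
q′(1) = e
q′′(1) = e
q′′′(1) = e
q^(4)(1) = e
q^(5)(1) = e
q^(6)(1) = e
Dividing each by k! gives the coefficients c_0, ..., c_6.

e*(s - 1)^6/720 + e*(s - 1)^5/120 + e*(s - 1)^4/24 + e*(s - 1)^3/6 + e*(s - 1)^2/2 + e*(s - 1) + e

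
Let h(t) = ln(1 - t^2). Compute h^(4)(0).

-12

Differentiate repeatedly and evaluate at the center.
The coefficient of t^4 in the expansion is -1/2, so h^(4)(0) = 4! * (-1/2) = -12.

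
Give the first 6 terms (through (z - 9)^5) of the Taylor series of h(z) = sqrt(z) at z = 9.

7*(z - 9)^5/5038848 - 5*(z - 9)^4/279936 + (z - 9)^3/3888 - (z - 9)^2/216 + (z - 9)/6 + 3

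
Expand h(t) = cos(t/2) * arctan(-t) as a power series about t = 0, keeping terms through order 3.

Multiply the two series term by term and collect like powers.

11*t^3/24 - t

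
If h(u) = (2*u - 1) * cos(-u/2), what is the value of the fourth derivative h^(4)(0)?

Shift and add copies of the series according to the polynomial's terms.
The coefficient of u^4 in the expansion is -1/384, so h^(4)(0) = 4! * (-1/384) = -1/16.

-1/16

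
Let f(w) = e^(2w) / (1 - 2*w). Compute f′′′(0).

Use 1/(1 - r) = Σ r^k on the denominator, then take the Cauchy product.
From the series, [w^3] f = 64/3; multiply by 3! = 6 to get 128.

128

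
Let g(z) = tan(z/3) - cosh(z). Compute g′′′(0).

2/27

Expand each term separately and add.
The coefficient of z^3 in the expansion is 1/81, so g′′′(0) = 3! * (1/81) = 2/27.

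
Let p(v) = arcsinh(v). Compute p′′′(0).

-1

The coefficient of v^3 in the expansion is -1/6, so p′′′(0) = 3! * (-1/6) = -1.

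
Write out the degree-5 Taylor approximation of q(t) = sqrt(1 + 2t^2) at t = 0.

Apply the Taylor formula c_k = f^(k)(a)/k!.
q(0) = 1
q′(0) = 0
q′′(0) = 2
q′′′(0) = 0
q^(4)(0) = -12
q^(5)(0) = 0

-t^4/2 + t^2 + 1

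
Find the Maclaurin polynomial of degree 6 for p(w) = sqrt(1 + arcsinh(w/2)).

-769*w^6/2949120 + 43*w^5/40960 + w^4/6144 - w^3/384 - w^2/32 + w/4 + 1

Substitute the inner expansion into the outer series and collect powers.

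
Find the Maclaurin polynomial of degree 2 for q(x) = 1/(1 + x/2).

x^2/4 - x/2 + 1

Compute the successive derivatives at the expansion point and divide by k!.
[x^0] = 1;  [x^1] = -1/2;  [x^2] = 1/4.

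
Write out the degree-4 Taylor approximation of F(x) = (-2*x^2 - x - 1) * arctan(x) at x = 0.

x^4/3 - 5*x^3/3 - x^2 - x

Shift and add copies of the series according to the polynomial's terms.
[x^0] = 0;  [x^1] = -1;  [x^2] = -1;  [x^3] = -5/3;  [x^4] = 1/3.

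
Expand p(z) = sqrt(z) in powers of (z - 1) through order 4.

-5*(z - 1)^4/128 + (z - 1)^3/16 - (z - 1)^2/8 + (z - 1)/2 + 1

p(1) = 1
p′(1) = 1/2
p′′(1) = -1/4
p′′′(1) = 3/8
p^(4)(1) = -15/16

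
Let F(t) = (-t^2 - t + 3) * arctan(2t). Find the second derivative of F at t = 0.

-4

Multiply each power in the prefactor through the base expansion.
The coefficient of t^2 in the expansion is -2, so F′′(0) = 2! * (-2) = -4.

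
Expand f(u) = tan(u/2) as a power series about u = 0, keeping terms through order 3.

u^3/24 + u/2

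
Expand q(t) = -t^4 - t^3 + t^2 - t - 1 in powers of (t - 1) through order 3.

Compute the successive derivatives at the expansion point and divide by k!.
[(t - 1)^0] = -3;  [(t - 1)^1] = -6;  [(t - 1)^2] = -8;  [(t - 1)^3] = -5.

-5*(t - 1)^3 - 8*(t - 1)^2 - 6*(t - 1) - 3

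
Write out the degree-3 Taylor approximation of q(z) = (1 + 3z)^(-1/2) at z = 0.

q(0) = 1
q′(0) = -3/2
q′′(0) = 27/4
q′′′(0) = -405/8

-135*z^3/16 + 27*z^2/8 - 3*z/2 + 1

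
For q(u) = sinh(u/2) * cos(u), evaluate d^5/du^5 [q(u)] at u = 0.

41/32

Expand each factor separately, then convolve coefficients.
The coefficient of u^5 in the expansion is 41/3840, so q^(5)(0) = 5! * (41/3840) = 41/32.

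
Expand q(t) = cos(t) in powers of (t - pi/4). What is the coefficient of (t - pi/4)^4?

sqrt(2)/48

Use the known series and substitute for the argument.
[(t - pi/4)^0] = sqrt(2)/2;  [(t - pi/4)^1] = -sqrt(2)/2;  [(t - pi/4)^2] = -sqrt(2)/4;  [(t - pi/4)^3] = sqrt(2)/12;  [(t - pi/4)^4] = sqrt(2)/48.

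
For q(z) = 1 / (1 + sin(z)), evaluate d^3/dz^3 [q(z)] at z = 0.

Write 1/(1+u) = 1 - u + u^2 - u^3 + ... and substitute the series for u.
From the series, [z^3] q = -5/6; multiply by 3! = 6 to get -5.

-5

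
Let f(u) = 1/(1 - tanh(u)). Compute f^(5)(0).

16

Let u equal the inner series; expand the outer function in u and truncate.
The coefficient of u^5 in the expansion is 2/15, so f^(5)(0) = 5! * (2/15) = 16.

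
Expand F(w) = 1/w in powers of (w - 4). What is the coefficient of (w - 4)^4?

Differentiate repeatedly and evaluate at the center.
[(w - 4)^0] = 1/4;  [(w - 4)^1] = -1/16;  [(w - 4)^2] = 1/64;  [(w - 4)^3] = -1/256;  [(w - 4)^4] = 1/1024.

1/1024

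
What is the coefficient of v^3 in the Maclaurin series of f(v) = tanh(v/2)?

f(0) = 0
f′(0) = 1/2
f′′(0) = 0
f′′′(0) = -1/4
So c_3 = f′′′(0)/3! = -1/24.

-1/24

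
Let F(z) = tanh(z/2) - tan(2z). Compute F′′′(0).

-65/4

Expand each term separately and add.
From the series, [z^3] F = -65/24; multiply by 3! = 6 to get -65/4.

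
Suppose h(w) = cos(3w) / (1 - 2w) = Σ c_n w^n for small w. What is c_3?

-1

Expand each factor separately, then convolve coefficients.
h(0) = 1
h′(0) = 2
h′′(0) = -1
h′′′(0) = -6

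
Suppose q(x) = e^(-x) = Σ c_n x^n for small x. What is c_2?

1/2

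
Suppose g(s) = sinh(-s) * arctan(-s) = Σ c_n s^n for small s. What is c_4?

-1/6

Expand each factor separately, then convolve coefficients.
g(0) = 0
g′(0) = 0
g′′(0) = 2
g′′′(0) = 0
g^(4)(0) = -4
Then c_k = g^(k)(0)/k! gives each Taylor coefficient.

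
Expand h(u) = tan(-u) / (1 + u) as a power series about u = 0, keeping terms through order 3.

-4*u^3/3 + u^2 - u

Multiply the two series term by term and collect like powers.
[u^0] = 0;  [u^1] = -1;  [u^2] = 1;  [u^3] = -4/3.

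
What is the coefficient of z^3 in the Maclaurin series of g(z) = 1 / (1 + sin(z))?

Write 1/(1+u) = 1 - u + u^2 - u^3 + ... and substitute the series for u.
g(0) = 1
g′(0) = -1
g′′(0) = 2
g′′′(0) = -5
The Taylor polynomial is Σ g^(k)(0)/k! · z^k.

-5/6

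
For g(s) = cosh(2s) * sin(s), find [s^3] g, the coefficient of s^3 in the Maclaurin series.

11/6

Write out both Maclaurin series and multiply, keeping only the needed powers.
g(0) = 0
g′(0) = 1
g′′(0) = 0
g′′′(0) = 11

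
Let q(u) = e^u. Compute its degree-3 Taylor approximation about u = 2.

(u - 2)^3*e^(2)/6 + (u - 2)^2*e^(2)/2 + (u - 2)*e^(2) + e^(2)

Differentiate repeatedly and evaluate at the center.
q(2) = e^(2)
q′(2) = e^(2)
q′′(2) = e^(2)
q′′′(2) = e^(2)
Then c_k = q^(k)(2)/k! gives each Taylor coefficient.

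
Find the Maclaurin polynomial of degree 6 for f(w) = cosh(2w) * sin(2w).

Take the Cauchy product of the two expansions.
f(0) = 0
f′(0) = 2
f′′(0) = 0
f′′′(0) = 16
f^(4)(0) = 0
f^(5)(0) = -128
f^(6)(0) = 0
The Taylor polynomial is Σ f^(k)(0)/k! · w^k.

-16*w^5/15 + 8*w^3/3 + 2*w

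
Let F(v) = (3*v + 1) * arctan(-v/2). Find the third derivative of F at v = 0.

Distribute the polynomial across the series and collect like powers.
From the series, [v^3] F = 1/24; multiply by 3! = 6 to get 1/4.

1/4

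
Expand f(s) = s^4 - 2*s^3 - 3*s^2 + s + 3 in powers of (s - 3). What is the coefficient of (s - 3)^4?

Differentiate repeatedly and evaluate at the center.

1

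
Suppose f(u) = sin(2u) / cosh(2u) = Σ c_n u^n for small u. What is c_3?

-16/3

Write the quotient as an unknown series and match coefficients against numerator = denominator · series.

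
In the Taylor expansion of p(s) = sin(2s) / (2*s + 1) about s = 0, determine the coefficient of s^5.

404/15

Use 1/(1 - r) = Σ r^k on the denominator, then take the Cauchy product.
p(0) = 0
p′(0) = 2
p′′(0) = -8
p′′′(0) = 40
p^(4)(0) = -320
p^(5)(0) = 3232
So c_5 = p^(5)(0)/5! = 404/15.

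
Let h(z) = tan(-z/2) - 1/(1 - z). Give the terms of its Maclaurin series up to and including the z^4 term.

Add the two expansions coefficient-wise.
h(0) = -1
h′(0) = -3/2
h′′(0) = -2
h′′′(0) = -25/4
h^(4)(0) = -24
The Taylor polynomial is Σ h^(k)(0)/k! · z^k.

-z^4 - 25*z^3/24 - z^2 - 3*z/2 - 1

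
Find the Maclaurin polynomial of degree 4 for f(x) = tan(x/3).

f(0) = 0
f′(0) = 1/3
f′′(0) = 0
f′′′(0) = 2/27
f^(4)(0) = 0
The Taylor polynomial is Σ f^(k)(0)/k! · x^k.

x^3/81 + x/3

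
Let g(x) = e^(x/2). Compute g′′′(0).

Compute the successive derivatives at the expansion point and divide by k!.
From the series, [x^3] g = 1/48; multiply by 3! = 6 to get 1/8.

1/8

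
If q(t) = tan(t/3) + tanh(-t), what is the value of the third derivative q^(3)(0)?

Expand each term separately and add.
From the series, [t^3] q = 28/81; multiply by 3! = 6 to get 56/27.

56/27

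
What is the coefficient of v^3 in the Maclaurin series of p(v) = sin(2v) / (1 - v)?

2/3

Multiply the numerator's expansion by the denominator's geometric series.
p(0) = 0
p′(0) = 2
p′′(0) = 4
p′′′(0) = 4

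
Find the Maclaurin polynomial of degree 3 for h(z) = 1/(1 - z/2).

Use the known series and substitute for the argument.

z^3/8 + z^2/4 + z/2 + 1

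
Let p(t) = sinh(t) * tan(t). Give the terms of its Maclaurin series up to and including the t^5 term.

t^4/2 + t^2

Multiply the two series term by term and collect like powers.
p(0) = 0
p′(0) = 0
p′′(0) = 2
p′′′(0) = 0
p^(4)(0) = 12
p^(5)(0) = 0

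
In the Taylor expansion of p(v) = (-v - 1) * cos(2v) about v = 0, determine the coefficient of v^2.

2

Distribute the polynomial across the series and collect like powers.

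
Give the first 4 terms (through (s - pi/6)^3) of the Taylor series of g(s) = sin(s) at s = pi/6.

-sqrt(3)*(s - pi/6)^3/12 - (s - pi/6)^2/4 + sqrt(3)*(s - pi/6)/2 + 1/2

Use the known series and substitute for the argument.
g(pi/6) = 1/2
g′(pi/6) = sqrt(3)/2
g′′(pi/6) = -1/2
g′′′(pi/6) = -sqrt(3)/2
Dividing each by k! gives the coefficients c_0, ..., c_3.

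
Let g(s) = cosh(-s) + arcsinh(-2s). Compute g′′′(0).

8

Expand each term separately and add.
The coefficient of s^3 in the expansion is 4/3, so g′′′(0) = 3! * (4/3) = 8.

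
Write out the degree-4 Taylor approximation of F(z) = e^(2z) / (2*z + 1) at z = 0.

6*z^4 - 8*z^3/3 + 2*z^2 + 1

Expand 1/(denominator) as a geometric series and multiply by the numerator's series.
F(0) = 1
F′(0) = 0
F′′(0) = 4
F′′′(0) = -16
F^(4)(0) = 144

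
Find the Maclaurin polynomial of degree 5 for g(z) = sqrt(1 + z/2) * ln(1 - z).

Multiply the two series term by term and collect like powers.
g(0) = 0
g′(0) = -1
g′′(0) = -3/2
g′′′(0) = -41/16
g^(4)(0) = -125/16
g^(5)(0) = -7789/256
Then c_k = g^(k)(0)/k! gives each Taylor coefficient.

-7789*z^5/30720 - 125*z^4/384 - 41*z^3/96 - 3*z^2/4 - z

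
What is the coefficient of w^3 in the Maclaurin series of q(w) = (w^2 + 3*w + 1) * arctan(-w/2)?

-11/24

Shift and add copies of the series according to the polynomial's terms.
[w^0] = 0;  [w^1] = -1/2;  [w^2] = -3/2;  [w^3] = -11/24.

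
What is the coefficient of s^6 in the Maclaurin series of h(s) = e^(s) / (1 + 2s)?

27949/720

Multiply the two series term by term and collect like powers.
h(0) = 1
h′(0) = -1
h′′(0) = 5
h′′′(0) = -29
h^(4)(0) = 233
h^(5)(0) = -2329
h^(6)(0) = 27949
So c_6 = h^(6)(0)/6! = 27949/720.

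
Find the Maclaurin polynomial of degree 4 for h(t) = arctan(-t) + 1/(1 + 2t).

Add the two expansions coefficient-wise.
h(0) = 1
h′(0) = -3
h′′(0) = 8
h′′′(0) = -46
h^(4)(0) = 384
Dividing each by k! gives the coefficients c_0, ..., c_4.

16*t^4 - 23*t^3/3 + 4*t^2 - 3*t + 1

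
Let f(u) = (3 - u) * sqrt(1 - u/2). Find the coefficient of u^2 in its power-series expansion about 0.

Shift and add copies of the series according to the polynomial's terms.
So c_2 = f′′(0)/2! = 5/32.

5/32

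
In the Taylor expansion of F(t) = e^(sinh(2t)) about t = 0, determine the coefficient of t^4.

Substitute the inner expansion into the outer series and collect powers.
F(0) = 1
F′(0) = 2
F′′(0) = 4
F′′′(0) = 16
F^(4)(0) = 80
Then c_k = F^(k)(0)/k! gives each Taylor coefficient.

10/3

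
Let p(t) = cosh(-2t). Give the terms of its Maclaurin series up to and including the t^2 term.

2*t^2 + 1

p(0) = 1
p′(0) = 0
p′′(0) = 4
Then c_k = p^(k)(0)/k! gives each Taylor coefficient.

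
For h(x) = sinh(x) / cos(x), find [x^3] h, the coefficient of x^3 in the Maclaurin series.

2/3

Write the quotient as an unknown series and match coefficients against numerator = denominator · series.
[x^0] = 0;  [x^1] = 1;  [x^2] = 0;  [x^3] = 2/3.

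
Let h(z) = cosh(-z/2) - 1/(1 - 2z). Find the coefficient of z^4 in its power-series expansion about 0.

-6143/384

Add the two expansions coefficient-wise.
So c_4 = h^(4)(0)/4! = -6143/384.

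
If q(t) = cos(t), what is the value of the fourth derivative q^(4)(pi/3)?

From the series, [(t - pi/3)^4] q = 1/48; multiply by 4! = 24 to get 1/2.

1/2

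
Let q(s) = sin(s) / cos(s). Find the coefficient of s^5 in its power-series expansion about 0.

2/15

Divide the numerator series by the denominator series (power-series long division).
[s^0] = 0;  [s^1] = 1;  [s^2] = 0;  [s^3] = 1/3;  [s^4] = 0;  [s^5] = 2/15.
So c_5 = q^(5)(0)/5! = 2/15.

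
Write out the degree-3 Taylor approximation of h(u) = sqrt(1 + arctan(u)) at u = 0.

-5*u^3/48 - u^2/8 + u/2 + 1

Compose series: expand the inner function first, then feed it into the outer expansion.
[u^0] = 1;  [u^1] = 1/2;  [u^2] = -1/8;  [u^3] = -5/48.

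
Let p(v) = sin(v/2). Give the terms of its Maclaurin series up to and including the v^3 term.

-v^3/48 + v/2

Differentiate repeatedly and evaluate at the center.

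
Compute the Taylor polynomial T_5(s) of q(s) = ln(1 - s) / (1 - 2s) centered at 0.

Take the Cauchy product of the two expansions.

-661*s^5/30 - 131*s^4/12 - 16*s^3/3 - 5*s^2/2 - s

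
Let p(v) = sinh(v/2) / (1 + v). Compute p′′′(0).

25/8

Take the Cauchy product of the two expansions.
The coefficient of v^3 in the expansion is 25/48, so p′′′(0) = 3! * (25/48) = 25/8.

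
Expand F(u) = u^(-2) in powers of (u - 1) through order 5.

-6*(u - 1)^5 + 5*(u - 1)^4 - 4*(u - 1)^3 + 3*(u - 1)^2 - 2*(u - 1) + 1

F(1) = 1
F′(1) = -2
F′′(1) = 6
F′′′(1) = -24
F^(4)(1) = 120
F^(5)(1) = -720
Dividing each by k! gives the coefficients c_0, ..., c_5.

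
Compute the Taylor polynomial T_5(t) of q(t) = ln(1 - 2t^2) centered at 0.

-2*t^4 - 2*t^2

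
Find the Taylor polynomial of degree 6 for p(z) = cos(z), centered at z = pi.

(z - pi)^6/720 - (z - pi)^4/24 + (z - pi)^2/2 - 1

Use the known series and substitute for the argument.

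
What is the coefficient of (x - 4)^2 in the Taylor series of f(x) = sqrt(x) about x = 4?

[(x - 4)^0] = 2;  [(x - 4)^1] = 1/4;  [(x - 4)^2] = -1/64.
So c_2 = f′′(4)/2! = -1/64.

-1/64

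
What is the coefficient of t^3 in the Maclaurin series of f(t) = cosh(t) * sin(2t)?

Write out both Maclaurin series and multiply, keeping only the needed powers.
f(0) = 0
f′(0) = 2
f′′(0) = 0
f′′′(0) = -2

-1/3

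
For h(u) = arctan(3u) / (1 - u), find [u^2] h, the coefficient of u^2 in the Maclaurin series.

Write out both Maclaurin series and multiply, keeping only the needed powers.
h(0) = 0
h′(0) = 3
h′′(0) = 6
Then c_k = h^(k)(0)/k! gives each Taylor coefficient.

3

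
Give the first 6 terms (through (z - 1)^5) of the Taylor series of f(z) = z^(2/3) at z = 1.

14*(z - 1)^5/729 - 7*(z - 1)^4/243 + 4*(z - 1)^3/81 - (z - 1)^2/9 + 2*(z - 1)/3 + 1

[(z - 1)^0] = 1;  [(z - 1)^1] = 2/3;  [(z - 1)^2] = -1/9;  [(z - 1)^3] = 4/81;  [(z - 1)^4] = -7/243;  [(z - 1)^5] = 14/729.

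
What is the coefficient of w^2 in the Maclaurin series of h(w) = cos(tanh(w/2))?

Let u equal the inner series; expand the outer function in u and truncate.
h(0) = 1
h′(0) = 0
h′′(0) = -1/4
Then c_k = h^(k)(0)/k! gives each Taylor coefficient.

-1/8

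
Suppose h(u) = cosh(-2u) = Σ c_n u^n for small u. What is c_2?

h(0) = 1
h′(0) = 0
h′′(0) = 4

2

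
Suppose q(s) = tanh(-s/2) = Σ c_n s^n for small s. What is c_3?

Apply the Taylor formula c_k = f^(k)(a)/k!.
[s^0] = 0;  [s^1] = -1/2;  [s^2] = 0;  [s^3] = 1/24.
So c_3 = q′′′(0)/3! = 1/24.

1/24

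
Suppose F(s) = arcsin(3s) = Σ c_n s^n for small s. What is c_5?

729/40

F(0) = 0
F′(0) = 3
F′′(0) = 0
F′′′(0) = 27
F^(4)(0) = 0
F^(5)(0) = 2187
Then c_k = F^(k)(0)/k! gives each Taylor coefficient.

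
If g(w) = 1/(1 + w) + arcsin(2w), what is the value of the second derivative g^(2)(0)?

2

Add the two expansions coefficient-wise.
From the series, [w^2] g = 1; multiply by 2! = 2 to get 2.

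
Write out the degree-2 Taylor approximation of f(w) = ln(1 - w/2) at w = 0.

-w^2/8 - w/2

f(0) = 0
f′(0) = -1/2
f′′(0) = -1/4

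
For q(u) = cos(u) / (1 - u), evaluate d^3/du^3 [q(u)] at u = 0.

3

Use 1/(1 - r) = Σ r^k on the denominator, then take the Cauchy product.
From the series, [u^3] q = 1/2; multiply by 3! = 6 to get 3.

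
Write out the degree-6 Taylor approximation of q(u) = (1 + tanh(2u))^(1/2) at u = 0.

-721*u^6/720 + 121*u^5/120 + 17*u^4/24 - 5*u^3/6 - u^2/2 + u + 1

Substitute the inner expansion into the outer series and collect powers.
[u^0] = 1;  [u^1] = 1;  [u^2] = -1/2;  [u^3] = -5/6;  [u^4] = 17/24;  [u^5] = 121/120;  [u^6] = -721/720.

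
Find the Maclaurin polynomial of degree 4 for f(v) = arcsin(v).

v^3/6 + v

[v^0] = 0;  [v^1] = 1;  [v^2] = 0;  [v^3] = 1/6;  [v^4] = 0.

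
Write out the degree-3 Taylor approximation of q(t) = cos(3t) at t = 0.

1 - 9*t^2/2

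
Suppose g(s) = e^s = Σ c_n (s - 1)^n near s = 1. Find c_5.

e/120

g(1) = e
g′(1) = e
g′′(1) = e
g′′′(1) = e
g^(4)(1) = e
g^(5)(1) = e
Dividing each by k! gives the coefficients c_0, ..., c_5.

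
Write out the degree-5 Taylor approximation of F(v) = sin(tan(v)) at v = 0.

Substitute the inner expansion into the outer series and collect powers.
F(0) = 0
F′(0) = 1
F′′(0) = 0
F′′′(0) = 1
F^(4)(0) = 0
F^(5)(0) = -3

-v^5/40 + v^3/6 + v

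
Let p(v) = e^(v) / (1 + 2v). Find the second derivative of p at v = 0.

5

Expand each factor separately, then convolve coefficients.
From the series, [v^2] p = 5/2; multiply by 2! = 2 to get 5.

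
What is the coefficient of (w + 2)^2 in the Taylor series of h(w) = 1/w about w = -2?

-1/8

Apply the Taylor formula c_k = f^(k)(a)/k!.
h(-2) = -1/2
h′(-2) = -1/4
h′′(-2) = -1/4
The Taylor polynomial is Σ h^(k)(-2)/k! · (w + 2)^k.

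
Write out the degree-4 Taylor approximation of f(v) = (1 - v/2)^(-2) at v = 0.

5*v^4/16 + v^3/2 + 3*v^2/4 + v + 1

Compute the successive derivatives at the expansion point and divide by k!.
[v^0] = 1;  [v^1] = 1;  [v^2] = 3/4;  [v^3] = 1/2;  [v^4] = 5/16.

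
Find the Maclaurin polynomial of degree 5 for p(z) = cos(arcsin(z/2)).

Compose series: expand the inner function first, then feed it into the outer expansion.
[z^0] = 1;  [z^1] = 0;  [z^2] = -1/8;  [z^3] = 0;  [z^4] = -1/128;  [z^5] = 0.

-z^4/128 - z^2/8 + 1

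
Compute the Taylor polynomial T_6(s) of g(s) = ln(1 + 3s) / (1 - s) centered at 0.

-1713*s^6/20 + 717*s^5/20 - 51*s^4/4 + 15*s^3/2 - 3*s^2/2 + 3*s

Multiply the two series term by term and collect like powers.
[s^0] = 0;  [s^1] = 3;  [s^2] = -3/2;  [s^3] = 15/2;  [s^4] = -51/4;  [s^5] = 717/20;  [s^6] = -1713/20.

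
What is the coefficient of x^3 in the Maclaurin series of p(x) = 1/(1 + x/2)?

[x^0] = 1;  [x^1] = -1/2;  [x^2] = 1/4;  [x^3] = -1/8.

-1/8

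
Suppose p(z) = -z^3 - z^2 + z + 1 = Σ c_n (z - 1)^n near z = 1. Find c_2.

-4

Apply the Taylor formula c_k = f^(k)(a)/k!.
p(1) = 0
p′(1) = -4
p′′(1) = -8
So c_2 = p′′(1)/2! = -4.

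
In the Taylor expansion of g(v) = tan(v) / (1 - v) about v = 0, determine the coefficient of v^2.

1

Expand each factor separately, then convolve coefficients.
[v^0] = 0;  [v^1] = 1;  [v^2] = 1.
So c_2 = g′′(0)/2! = 1.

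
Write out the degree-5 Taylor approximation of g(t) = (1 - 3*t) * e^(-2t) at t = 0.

Distribute the polynomial across the series and collect like powers.
[t^0] = 1;  [t^1] = -5;  [t^2] = 8;  [t^3] = -22/3;  [t^4] = 14/3;  [t^5] = -34/15.

-34*t^5/15 + 14*t^4/3 - 22*t^3/3 + 8*t^2 - 5*t + 1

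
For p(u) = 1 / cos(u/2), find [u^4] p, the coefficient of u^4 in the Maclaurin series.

Divide the numerator series by the denominator series (power-series long division).
So c_4 = p^(4)(0)/4! = 5/384.

5/384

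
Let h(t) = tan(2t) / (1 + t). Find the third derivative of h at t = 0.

28

Expand each factor separately, then convolve coefficients.
From the series, [t^3] h = 14/3; multiply by 3! = 6 to get 28.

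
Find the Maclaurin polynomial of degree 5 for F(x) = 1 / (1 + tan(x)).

Write 1/(1+u) = 1 - u + u^2 - u^3 + ... and substitute the series for u.
[x^0] = 1;  [x^1] = -1;  [x^2] = 1;  [x^3] = -4/3;  [x^4] = 5/3;  [x^5] = -32/15.

-32*x^5/15 + 5*x^4/3 - 4*x^3/3 + x^2 - x + 1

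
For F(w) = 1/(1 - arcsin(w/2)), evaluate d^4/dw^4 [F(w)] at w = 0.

2

Plug the Maclaurin series of the inner function into that of the outer and collect terms.
The coefficient of w^4 in the expansion is 1/12, so F^(4)(0) = 4! * (1/12) = 2.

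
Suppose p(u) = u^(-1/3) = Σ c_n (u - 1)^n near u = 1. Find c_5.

-91/729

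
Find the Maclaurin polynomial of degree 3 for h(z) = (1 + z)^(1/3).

5*z^3/81 - z^2/9 + z/3 + 1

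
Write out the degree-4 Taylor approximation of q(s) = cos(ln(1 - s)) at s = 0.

-5*s^4/12 - s^3/2 - s^2/2 + 1

Substitute the inner expansion into the outer series and collect powers.
[s^0] = 1;  [s^1] = 0;  [s^2] = -1/2;  [s^3] = -1/2;  [s^4] = -5/12.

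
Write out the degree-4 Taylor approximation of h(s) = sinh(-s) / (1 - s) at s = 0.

Write out both Maclaurin series and multiply, keeping only the needed powers.
[s^0] = 0;  [s^1] = -1;  [s^2] = -1;  [s^3] = -7/6;  [s^4] = -7/6.

-7*s^4/6 - 7*s^3/6 - s^2 - s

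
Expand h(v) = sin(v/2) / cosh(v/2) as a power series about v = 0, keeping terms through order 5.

3*v^5/320 - v^3/12 + v/2

Invert the denominator's series and multiply.
[v^0] = 0;  [v^1] = 1/2;  [v^2] = 0;  [v^3] = -1/12;  [v^4] = 0;  [v^5] = 3/320.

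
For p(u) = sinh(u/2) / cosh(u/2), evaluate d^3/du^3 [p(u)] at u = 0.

Divide the numerator series by the denominator series (power-series long division).
From the series, [u^3] p = -1/24; multiply by 3! = 6 to get -1/4.

-1/4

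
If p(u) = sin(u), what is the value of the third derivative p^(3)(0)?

-1

The coefficient of u^3 in the expansion is -1/6, so p′′′(0) = 3! * (-1/6) = -1.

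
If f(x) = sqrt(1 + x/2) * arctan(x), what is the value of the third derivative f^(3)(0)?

-35/16

Take the Cauchy product of the two expansions.
From the series, [x^3] f = -35/96; multiply by 3! = 6 to get -35/16.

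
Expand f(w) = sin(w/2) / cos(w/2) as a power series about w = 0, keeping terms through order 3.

w^3/24 + w/2

Invert the denominator's series and multiply.
f(0) = 0
f′(0) = 1/2
f′′(0) = 0
f′′′(0) = 1/4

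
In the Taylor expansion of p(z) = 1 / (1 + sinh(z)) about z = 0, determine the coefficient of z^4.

4/3

Use the geometric series for the reciprocal, then substitute.
p(0) = 1
p′(0) = -1
p′′(0) = 2
p′′′(0) = -7
p^(4)(0) = 32
So c_4 = p^(4)(0)/4! = 4/3.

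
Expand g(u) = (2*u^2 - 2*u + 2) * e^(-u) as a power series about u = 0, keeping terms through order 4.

Distribute the polynomial across the series and collect like powers.
[u^0] = 2;  [u^1] = -4;  [u^2] = 5;  [u^3] = -10/3;  [u^4] = 17/12.

17*u^4/12 - 10*u^3/3 + 5*u^2 - 4*u + 2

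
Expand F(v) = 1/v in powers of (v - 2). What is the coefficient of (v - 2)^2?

F(2) = 1/2
F′(2) = -1/4
F′′(2) = 1/4
So c_2 = F′′(2)/2! = 1/8.

1/8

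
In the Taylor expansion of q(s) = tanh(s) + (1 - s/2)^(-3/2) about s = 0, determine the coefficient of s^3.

-23/384

Combine the two series term by term.
q(0) = 1
q′(0) = 7/4
q′′(0) = 15/16
q′′′(0) = -23/64
Then c_k = q^(k)(0)/k! gives each Taylor coefficient.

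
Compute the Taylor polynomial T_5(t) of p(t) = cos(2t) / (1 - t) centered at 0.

Write out both Maclaurin series and multiply, keeping only the needed powers.
[t^0] = 1;  [t^1] = 1;  [t^2] = -1;  [t^3] = -1;  [t^4] = -1/3;  [t^5] = -1/3.

-t^5/3 - t^4/3 - t^3 - t^2 + t + 1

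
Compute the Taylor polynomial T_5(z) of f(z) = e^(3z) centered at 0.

[z^0] = 1;  [z^1] = 3;  [z^2] = 9/2;  [z^3] = 9/2;  [z^4] = 27/8;  [z^5] = 81/40.

81*z^5/40 + 27*z^4/8 + 9*z^3/2 + 9*z^2/2 + 3*z + 1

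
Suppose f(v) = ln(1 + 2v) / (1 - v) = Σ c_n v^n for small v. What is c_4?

-4/3

Multiply the two series term by term and collect like powers.
f(0) = 0
f′(0) = 2
f′′(0) = 0
f′′′(0) = 16
f^(4)(0) = -32
The Taylor polynomial is Σ f^(k)(0)/k! · v^k.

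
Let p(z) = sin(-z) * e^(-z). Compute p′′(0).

Write out both Maclaurin series and multiply, keeping only the needed powers.
The coefficient of z^2 in the expansion is 1, so p′′(0) = 2! * (1) = 2.

2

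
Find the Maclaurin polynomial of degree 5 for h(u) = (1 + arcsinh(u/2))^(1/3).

709*u^5/933120 - u^4/3888 + u^3/1296 - u^2/36 + u/6 + 1

Plug the Maclaurin series of the inner function into that of the outer and collect terms.
[u^0] = 1;  [u^1] = 1/6;  [u^2] = -1/36;  [u^3] = 1/1296;  [u^4] = -1/3888;  [u^5] = 709/933120.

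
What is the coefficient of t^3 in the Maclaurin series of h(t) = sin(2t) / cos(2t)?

Divide the numerator series by the denominator series (power-series long division).
h(0) = 0
h′(0) = 2
h′′(0) = 0
h′′′(0) = 16

8/3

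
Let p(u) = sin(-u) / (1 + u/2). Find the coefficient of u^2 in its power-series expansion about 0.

Expand each factor separately, then convolve coefficients.
p(0) = 0
p′(0) = -1
p′′(0) = 1

1/2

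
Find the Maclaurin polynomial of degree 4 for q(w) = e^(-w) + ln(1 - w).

-5*w^4/24 - w^3/2 - 2*w + 1

Expand each term separately and add.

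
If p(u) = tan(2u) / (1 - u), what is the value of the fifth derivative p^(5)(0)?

Write out both Maclaurin series and multiply, keeping only the needed powers.
The coefficient of u^5 in the expansion is 134/15, so p^(5)(0) = 5! * (134/15) = 1072.

1072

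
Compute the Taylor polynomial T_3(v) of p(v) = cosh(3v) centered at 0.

Apply the Taylor formula c_k = f^(k)(a)/k!.
p(0) = 1
p′(0) = 0
p′′(0) = 9
p′′′(0) = 0
Then c_k = p^(k)(0)/k! gives each Taylor coefficient.

9*v^2/2 + 1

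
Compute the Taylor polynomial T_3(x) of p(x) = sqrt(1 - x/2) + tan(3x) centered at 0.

1151*x^3/128 - x^2/32 + 11*x/4 + 1

Add the two expansions coefficient-wise.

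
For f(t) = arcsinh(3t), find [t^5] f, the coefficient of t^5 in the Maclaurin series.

Use the known series and substitute for the argument.
So c_5 = f^(5)(0)/5! = 729/40.

729/40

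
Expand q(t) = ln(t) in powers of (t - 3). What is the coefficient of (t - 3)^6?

-1/4374

Apply the Taylor formula c_k = f^(k)(a)/k!.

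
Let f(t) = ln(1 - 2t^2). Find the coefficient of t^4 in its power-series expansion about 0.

f(0) = 0
f′(0) = 0
f′′(0) = -4
f′′′(0) = 0
f^(4)(0) = -48
So c_4 = f^(4)(0)/4! = -2.

-2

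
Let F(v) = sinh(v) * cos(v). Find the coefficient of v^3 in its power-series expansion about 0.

-1/3

Write out both Maclaurin series and multiply, keeping only the needed powers.
F(0) = 0
F′(0) = 1
F′′(0) = 0
F′′′(0) = -2
So c_3 = F′′′(0)/3! = -1/3.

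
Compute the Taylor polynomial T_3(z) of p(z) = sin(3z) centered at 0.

-9*z^3/2 + 3*z

[z^0] = 0;  [z^1] = 3;  [z^2] = 0;  [z^3] = -9/2.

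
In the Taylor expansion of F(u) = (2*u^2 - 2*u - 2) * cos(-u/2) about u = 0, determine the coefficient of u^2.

Shift and add copies of the series according to the polynomial's terms.
F(0) = -2
F′(0) = -2
F′′(0) = 9/2

9/4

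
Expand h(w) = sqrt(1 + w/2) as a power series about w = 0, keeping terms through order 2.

Compute the successive derivatives at the expansion point and divide by k!.

-w^2/32 + w/4 + 1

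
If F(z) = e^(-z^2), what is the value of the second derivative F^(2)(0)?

-2

Use the known series and substitute for the argument.
The coefficient of z^2 in the expansion is -1, so F′′(0) = 2! * (-1) = -2.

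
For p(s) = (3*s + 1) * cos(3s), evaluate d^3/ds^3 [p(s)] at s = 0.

Multiply each power in the prefactor through the base expansion.
From the series, [s^3] p = -27/2; multiply by 3! = 6 to get -81.

-81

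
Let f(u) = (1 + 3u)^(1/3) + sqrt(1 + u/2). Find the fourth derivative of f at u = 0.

Add the two expansions coefficient-wise.
The coefficient of u^4 in the expansion is -20495/6144, so f^(4)(0) = 4! * (-20495/6144) = -20495/256.

-20495/256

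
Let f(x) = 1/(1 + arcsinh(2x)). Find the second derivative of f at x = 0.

Substitute the inner expansion into the outer series and collect powers.
The coefficient of x^2 in the expansion is 4, so f′′(0) = 2! * (4) = 8.

8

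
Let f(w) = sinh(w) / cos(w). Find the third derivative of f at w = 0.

Invert the denominator's series and multiply.
From the series, [w^3] f = 2/3; multiply by 3! = 6 to get 4.

4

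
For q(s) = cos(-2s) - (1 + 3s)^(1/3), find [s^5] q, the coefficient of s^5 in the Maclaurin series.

-22/3

Add the two expansions coefficient-wise.
So c_5 = q^(5)(0)/5! = -22/3.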